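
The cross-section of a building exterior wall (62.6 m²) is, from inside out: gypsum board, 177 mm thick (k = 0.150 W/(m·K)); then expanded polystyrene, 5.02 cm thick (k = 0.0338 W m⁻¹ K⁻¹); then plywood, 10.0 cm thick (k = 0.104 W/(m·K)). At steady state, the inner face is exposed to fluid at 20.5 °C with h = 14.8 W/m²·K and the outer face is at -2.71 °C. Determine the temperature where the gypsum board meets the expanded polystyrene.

Treat each layer as a resistance in series:
  R_conv,in = 1/(hA) = 1/(14.8·62.6) = 0.001079 K/W
  R_gypsum board = L/(kA) = 0.177/(0.150·62.6) = 0.01885 K/W
  R_expanded polystyrene = L/(kA) = 0.0502/(0.0338·62.6) = 0.02373 K/W
  R_plywood = L/(kA) = 0.100/(0.104·62.6) = 0.01536 K/W
ΣR = 0.001079 + 0.01885 + 0.02373 + 0.01536 = 0.05902 K/W
Q = ΔT/ΣR = (20.5 °C − -2.71 °C)/0.05902 = 393.3 W
From the inner boundary to the gypsum board/expanded polystyrene interface, ΣR_partial = 0.01993 K/W.
T_interface = T_in − Q·ΣR_partial = 20.5 °C − (393.3)(0.01993) = 12.7 °C

T = 12.7 °C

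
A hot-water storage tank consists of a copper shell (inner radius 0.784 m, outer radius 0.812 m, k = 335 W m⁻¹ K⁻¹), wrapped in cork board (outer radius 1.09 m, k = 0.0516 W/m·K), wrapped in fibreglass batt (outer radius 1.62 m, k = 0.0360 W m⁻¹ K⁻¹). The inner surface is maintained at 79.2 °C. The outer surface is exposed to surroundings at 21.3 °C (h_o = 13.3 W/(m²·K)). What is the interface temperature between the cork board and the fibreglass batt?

T = 54.8 °C

Resistance network (inner→outer):
  R_copper = (1/0.784 − 1/0.812)/(4πk) = 0.04398/(4π·335) = 1.045×10^-5 K/W
  R_cork board = (1/0.812 − 1/1.09)/(4πk) = 0.3141/(4π·0.0516) = 0.4844 K/W
  R_fibreglass batt = (1/1.09 − 1/1.62)/(4πk) = 0.3001/(4π·0.0360) = 0.6635 K/W
  R_conv,out = 1/(4πr²h) = 1/(4π·1.62²·13.3) = 0.002280 K/W
ΣR = 1.045×10^-5 + 0.4844 + 0.6635 + 0.002280 = 1.150 K/W
Q = ΔT/ΣR = (79.2 °C − 21.3 °C)/1.150 = 50.35 W
From the inner boundary to the cork board/fibreglass batt interface, ΣR_partial = 0.4844 K/W.
T_interface = T_in − Q·ΣR_partial = 79.2 °C − (50.35)(0.4844) = 54.8 °C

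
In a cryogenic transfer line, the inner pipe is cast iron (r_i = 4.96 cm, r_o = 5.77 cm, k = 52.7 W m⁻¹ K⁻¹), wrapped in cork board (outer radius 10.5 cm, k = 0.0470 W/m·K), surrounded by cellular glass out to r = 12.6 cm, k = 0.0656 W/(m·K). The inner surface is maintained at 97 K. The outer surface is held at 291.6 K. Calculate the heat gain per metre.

Q' = 78.8 W/m

Series thermal resistances, inner to outer:
  R'_cast iron = ln(0.0577/0.0496)/(2πk) = 0.1513/(2π·52.7) = 4.568×10^-4 m·K/W
  R'_cork board = ln(0.105/0.0577)/(2πk) = 0.5987/(2π·0.0470) = 2.027 m·K/W
  R'_cellular glass = ln(0.126/0.105)/(2πk) = 0.1823/(2π·0.0656) = 0.4423 m·K/W
ΣR = 4.568×10^-4 + 2.027 + 0.4423 = 2.470 m·K/W
Q' = ΔT/ΣR = (97 K − 291.6 K)/2.470 = -78.8 W/m
(Negative Q' ⇒ heat flows inward; heat gain = 78.8 W/m.)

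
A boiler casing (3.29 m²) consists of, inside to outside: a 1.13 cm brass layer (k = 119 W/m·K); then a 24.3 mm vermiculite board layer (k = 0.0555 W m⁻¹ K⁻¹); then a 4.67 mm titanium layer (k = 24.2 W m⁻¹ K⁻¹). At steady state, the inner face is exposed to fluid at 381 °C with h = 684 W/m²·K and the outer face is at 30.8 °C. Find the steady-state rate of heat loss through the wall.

Resistance network (inner→outer):
  R_conv,in = 1/(hA) = 1/(684·3.29) = 4.444×10^-4 K/W
  R_brass = L/(kA) = 0.0113/(119·3.29) = 2.886×10^-5 K/W
  R_vermiculite board = L/(kA) = 0.0243/(0.0555·3.29) = 0.1331 K/W
  R_titanium = L/(kA) = 0.00467/(24.2·3.29) = 5.866×10^-5 K/W
ΣR = 4.444×10^-4 + 2.886×10^-5 + 0.1331 + 5.866×10^-5 = 0.1336 K/W
Q = ΔT/ΣR = (381 °C − 30.8 °C)/0.1336 = 2620 W

Q = 2.62 kW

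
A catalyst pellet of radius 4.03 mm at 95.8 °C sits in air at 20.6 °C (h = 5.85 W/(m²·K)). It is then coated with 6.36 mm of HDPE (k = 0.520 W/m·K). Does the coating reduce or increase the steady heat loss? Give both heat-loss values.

Critical radius for a sphere: r_cr = 2k/h = 0.178 m = 17.8 cm.
Outer radius after coating: r₂ = 0.00403 + 0.00636 = 0.01039 m.
Since r₁ < r_cr and r₂ ≤ r_cr, the coating moves toward the maximum at r_cr — heat loss rises.
Bare: R = 1/(4πr₁²h) = 837.6 K/W; Q = 75.2/837.6 = 0.0898 W.
Coated: R = R_cond + R_conv = 149.3 K/W; Q = 75.2/149.3 = 0.504 W.

increases: 0.0898 → 0.504 W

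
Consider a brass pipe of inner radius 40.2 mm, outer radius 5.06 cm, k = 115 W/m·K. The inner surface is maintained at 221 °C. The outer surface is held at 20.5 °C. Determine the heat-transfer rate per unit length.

Q' = 2πk·ΔT/ln(r₂/r₁) = 2π × 115 × 200.5 / ln(0.0506/0.0402) = 6.30×10^5 W/m

Q' = 630 kW/m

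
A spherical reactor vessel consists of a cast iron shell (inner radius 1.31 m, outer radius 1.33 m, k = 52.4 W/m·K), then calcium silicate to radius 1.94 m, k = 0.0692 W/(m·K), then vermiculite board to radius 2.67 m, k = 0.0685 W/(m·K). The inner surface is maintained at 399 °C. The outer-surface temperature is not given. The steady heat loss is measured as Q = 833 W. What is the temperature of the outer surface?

T_out = 36.1 °C

Sum the resistances:
  R_cast iron = (1/1.31 − 1/1.33)/(4πk) = 0.01148/(4π·52.4) = 1.743×10^-5 K/W
  R_calcium silicate = (1/1.33 − 1/1.94)/(4πk) = 0.2364/(4π·0.0692) = 0.2719 K/W
  R_vermiculite board = (1/1.94 − 1/2.67)/(4πk) = 0.1409/(4π·0.0685) = 0.1637 K/W
ΣR = 0.4356 K/W
ΔT = Q·ΣR = 833 × 0.4356 = 362.9 K
Heat flows outward, so T_out = T_in − ΔT = 399 − 362.9 = 36.1 °C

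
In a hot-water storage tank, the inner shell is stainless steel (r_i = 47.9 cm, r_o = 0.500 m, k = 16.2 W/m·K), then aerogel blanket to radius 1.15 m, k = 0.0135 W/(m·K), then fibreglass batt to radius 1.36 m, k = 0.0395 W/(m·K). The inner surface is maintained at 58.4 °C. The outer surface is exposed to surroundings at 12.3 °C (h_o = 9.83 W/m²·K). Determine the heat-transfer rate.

Resistance network (inner→outer):
  R_stainless steel = (1/0.479 − 1/0.500)/(4πk) = 0.08768/(4π·16.2) = 4.307×10^-4 K/W
  R_aerogel blanket = (1/0.500 − 1/1.15)/(4πk) = 1.130/(4π·0.0135) = 6.663 K/W
  R_fibreglass batt = (1/1.15 − 1/1.36)/(4πk) = 0.1343/(4π·0.0395) = 0.2705 K/W
  R_conv,out = 1/(4πr²h) = 1/(4π·1.36²·9.83) = 0.004377 K/W
ΣR = 4.307×10^-4 + 6.663 + 0.2705 + 0.004377 = 6.938 K/W
Q = ΔT/ΣR = (58.4 °C − 12.3 °C)/6.938 = 6.64 W

Q = 6.64 W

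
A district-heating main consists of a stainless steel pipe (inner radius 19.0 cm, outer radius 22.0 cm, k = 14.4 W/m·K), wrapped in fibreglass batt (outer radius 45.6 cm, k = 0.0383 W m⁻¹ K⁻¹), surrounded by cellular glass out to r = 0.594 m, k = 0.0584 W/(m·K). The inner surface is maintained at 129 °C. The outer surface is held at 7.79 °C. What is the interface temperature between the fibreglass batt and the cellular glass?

Series thermal resistances, inner to outer:
  R'_stainless steel = ln(0.220/0.190)/(2πk) = 0.1466/(2π·14.4) = 0.001620 m·K/W
  R'_fibreglass batt = ln(0.456/0.220)/(2πk) = 0.7289/(2π·0.0383) = 3.029 m·K/W
  R'_cellular glass = ln(0.594/0.456)/(2πk) = 0.2644/(2π·0.0584) = 0.7205 m·K/W
ΣR = 0.001620 + 3.029 + 0.7205 = 3.751 m·K/W
Q' = ΔT/ΣR = (129 °C − 7.79 °C)/3.751 = 32.31 W/m
From the inner boundary to the fibreglass batt/cellular glass interface, ΣR_partial = 3.031 m·K/W.
T_interface = T_in − Q'·ΣR_partial = 129 °C − (32.31)(3.031) = 31.1 °C

T = 31.1 °C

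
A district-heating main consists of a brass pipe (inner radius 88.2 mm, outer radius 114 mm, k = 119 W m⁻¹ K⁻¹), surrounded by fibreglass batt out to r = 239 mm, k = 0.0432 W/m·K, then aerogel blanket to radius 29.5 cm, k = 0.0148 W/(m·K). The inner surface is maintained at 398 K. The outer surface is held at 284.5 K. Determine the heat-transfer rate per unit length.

Q' = 22.7 W/m

Treat each layer as a resistance in series:
  R'_brass = ln(0.114/0.0882)/(2πk) = 0.2566/(2π·119) = 3.432×10^-4 m·K/W
  R'_fibreglass batt = ln(0.239/0.114)/(2πk) = 0.7403/(2π·0.0432) = 2.727 m·K/W
  R'_aerogel blanket = ln(0.295/0.239)/(2πk) = 0.2105/(2π·0.0148) = 2.264 m·K/W
ΣR = 3.432×10^-4 + 2.727 + 2.264 = 4.991 m·K/W
Q' = ΔT/ΣR = (398 K − 284.5 K)/4.991 = 22.7 W/m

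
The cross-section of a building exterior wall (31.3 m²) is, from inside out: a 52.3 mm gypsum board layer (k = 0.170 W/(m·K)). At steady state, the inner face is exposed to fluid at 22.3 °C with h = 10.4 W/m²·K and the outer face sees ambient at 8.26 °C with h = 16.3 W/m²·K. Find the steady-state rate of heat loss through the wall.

Q = 945 W

Resistance network (inner→outer):
  R_conv,in = 1/(hA) = 1/(10.4·31.3) = 0.003072 K/W
  R_gypsum board = L/(kA) = 0.0523/(0.170·31.3) = 0.009829 K/W
  R_conv,out = 1/(hA) = 1/(16.3·31.3) = 0.001960 K/W
ΣR = 0.003072 + 0.009829 + 0.001960 = 0.01486 K/W
Q = ΔT/ΣR = (22.3 °C − 8.26 °C)/0.01486 = 945 W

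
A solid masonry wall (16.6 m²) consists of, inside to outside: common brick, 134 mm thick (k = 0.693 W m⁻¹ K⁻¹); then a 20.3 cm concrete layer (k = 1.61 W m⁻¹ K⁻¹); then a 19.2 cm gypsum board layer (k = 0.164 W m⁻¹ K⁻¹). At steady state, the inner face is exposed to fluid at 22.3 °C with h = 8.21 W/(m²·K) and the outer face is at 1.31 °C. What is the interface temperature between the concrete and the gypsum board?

Resistance network (inner→outer):
  R_conv,in = 1/(hA) = 1/(8.21·16.6) = 0.007338 K/W
  R_common brick = L/(kA) = 0.134/(0.693·16.6) = 0.01165 K/W
  R_concrete = L/(kA) = 0.203/(1.61·16.6) = 0.007596 K/W
  R_gypsum board = L/(kA) = 0.192/(0.164·16.6) = 0.07053 K/W
ΣR = 0.007338 + 0.01165 + 0.007596 + 0.07053 = 0.09711 K/W
Q = ΔT/ΣR = (22.3 °C − 1.31 °C)/0.09711 = 216.1 W
From the inner boundary to the concrete/gypsum board interface, ΣR_partial = 0.02658 K/W.
T_interface = T_in − Q·ΣR_partial = 22.3 °C − (216.1)(0.02658) = 16.6 °C

T = 16.6 °C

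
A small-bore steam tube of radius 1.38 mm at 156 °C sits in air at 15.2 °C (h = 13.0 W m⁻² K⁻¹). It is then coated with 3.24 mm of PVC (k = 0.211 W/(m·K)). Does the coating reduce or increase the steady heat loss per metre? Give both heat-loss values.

increases: 15.9 → 39.5 W/m

Critical radius for a cylinder: r_cr = k/h = 0.0162 m = 1.62 cm.
Outer radius after coating: r₂ = 0.00138 + 0.00324 = 0.00462 m.
Since r₁ < r_cr and r₂ ≤ r_cr, the coating moves toward the maximum at r_cr — heat loss rises.
Bare: R = 1/(2πr₁h) = 8.872 m·K/W; Q = 140.8/8.872 = 15.9 W/m.
Coated: R = R_cond + R_conv = 3.561 m·K/W; Q = 140.8/3.561 = 39.5 W/m.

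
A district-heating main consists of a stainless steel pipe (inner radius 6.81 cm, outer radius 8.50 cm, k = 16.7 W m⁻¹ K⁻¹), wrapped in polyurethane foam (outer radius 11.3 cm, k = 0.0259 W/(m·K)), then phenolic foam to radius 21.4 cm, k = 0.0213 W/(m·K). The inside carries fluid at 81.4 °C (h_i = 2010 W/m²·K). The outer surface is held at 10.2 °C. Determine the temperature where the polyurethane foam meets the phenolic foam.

Treat each layer as a resistance in series:
  R'_conv,in = 1/(2πr h) = 1/(2π·0.0681·2010) = 0.001163 m·K/W
  R'_stainless steel = ln(0.0850/0.0681)/(2πk) = 0.2217/(2π·16.7) = 0.002113 m·K/W
  R'_polyurethane foam = ln(0.113/0.0850)/(2πk) = 0.2847/(2π·0.0259) = 1.750 m·K/W
  R'_phenolic foam = ln(0.214/0.113)/(2πk) = 0.6386/(2π·0.0213) = 4.772 m·K/W
ΣR = 0.001163 + 0.002113 + 1.750 + 4.772 = 6.525 m·K/W
Q' = ΔT/ΣR = (81.4 °C − 10.2 °C)/6.525 = 10.91 W/m
From the inner boundary to the polyurethane foam/phenolic foam interface, ΣR_partial = 1.753 m·K/W.
T_interface = T_in − Q'·ΣR_partial = 81.4 °C − (10.91)(1.753) = 62.3 °C

T = 62.3 °C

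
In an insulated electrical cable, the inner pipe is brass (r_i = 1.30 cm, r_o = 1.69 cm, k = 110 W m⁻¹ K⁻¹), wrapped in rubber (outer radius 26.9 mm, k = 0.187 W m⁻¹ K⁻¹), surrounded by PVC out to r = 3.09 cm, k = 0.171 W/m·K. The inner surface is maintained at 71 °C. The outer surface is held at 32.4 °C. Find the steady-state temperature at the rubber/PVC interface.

T = 41.9 °C

Treat each layer as a resistance in series:
  R'_brass = ln(0.0169/0.0130)/(2πk) = 0.2624/(2π·110) = 3.796×10^-4 m·K/W
  R'_rubber = ln(0.0269/0.0169)/(2πk) = 0.4648/(2π·0.187) = 0.3956 m·K/W
  R'_PVC = ln(0.0309/0.0269)/(2πk) = 0.1386/(2π·0.171) = 0.1290 m·K/W
ΣR = 3.796×10^-4 + 0.3956 + 0.1290 = 0.5250 m·K/W
Q' = ΔT/ΣR = (71 °C − 32.4 °C)/0.5250 = 73.52 W/m
From the inner boundary to the rubber/PVC interface, ΣR_partial = 0.3960 m·K/W.
T_interface = T_in − Q'·ΣR_partial = 71 °C − (73.52)(0.3960) = 41.9 °C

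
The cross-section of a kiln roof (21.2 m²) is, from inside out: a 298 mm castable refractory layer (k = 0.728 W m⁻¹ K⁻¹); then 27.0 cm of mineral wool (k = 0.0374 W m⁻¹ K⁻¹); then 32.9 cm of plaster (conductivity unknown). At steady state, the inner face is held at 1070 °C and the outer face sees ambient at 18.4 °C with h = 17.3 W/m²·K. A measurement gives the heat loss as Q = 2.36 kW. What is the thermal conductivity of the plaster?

k = 0.187 W/m·K

ΣR = ΔT/Q = |1070 − 18.4|/2360 = 0.4456 K/W
Known resistances:
  R_castable refractory = L/(kA) = 0.298/(0.728·21.2) = 0.01931 K/W
  R_mineral wool = L/(kA) = 0.270/(0.0374·21.2) = 0.3405 K/W
  R_conv,out = 1/(hA) = 1/(17.3·21.2) = 0.002727 K/W
R_plaster = ΣR − ΣR_known = 0.4456 − 0.3625 = 0.08310 K/W
L/(kA) = 0.08310 ⇒ k = 0.329/(0.08310·21.2) = 0.187 W/m·K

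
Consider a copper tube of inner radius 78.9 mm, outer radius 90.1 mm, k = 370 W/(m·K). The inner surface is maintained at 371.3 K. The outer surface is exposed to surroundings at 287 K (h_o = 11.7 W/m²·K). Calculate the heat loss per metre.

Q' = 558 W/m

Treat each layer as a resistance in series:
  R'_copper = ln(0.0901/0.0789)/(2πk) = 0.1327/(2π·370) = 5.710×10^-5 m·K/W
  R'_conv,out = 1/(2πr h) = 1/(2π·0.0901·11.7) = 0.1510 m·K/W
ΣR = 5.710×10^-5 + 0.1510 = 0.1511 m·K/W
Q' = ΔT/ΣR = (371.3 K − 287 K)/0.1511 = 558 W/m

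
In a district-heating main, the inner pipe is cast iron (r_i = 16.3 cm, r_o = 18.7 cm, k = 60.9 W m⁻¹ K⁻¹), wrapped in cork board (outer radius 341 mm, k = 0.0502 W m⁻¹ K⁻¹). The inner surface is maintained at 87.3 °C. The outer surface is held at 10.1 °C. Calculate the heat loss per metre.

Treat each layer as a resistance in series:
  R'_cast iron = ln(0.187/0.163)/(2πk) = 0.1374/(2π·60.9) = 3.590×10^-4 m·K/W
  R'_cork board = ln(0.341/0.187)/(2πk) = 0.6008/(2π·0.0502) = 1.905 m·K/W
ΣR = 3.590×10^-4 + 1.905 = 1.905 m·K/W
Q' = ΔT/ΣR = (87.3 °C − 10.1 °C)/1.905 = 40.5 W/m

Q' = 40.5 W/m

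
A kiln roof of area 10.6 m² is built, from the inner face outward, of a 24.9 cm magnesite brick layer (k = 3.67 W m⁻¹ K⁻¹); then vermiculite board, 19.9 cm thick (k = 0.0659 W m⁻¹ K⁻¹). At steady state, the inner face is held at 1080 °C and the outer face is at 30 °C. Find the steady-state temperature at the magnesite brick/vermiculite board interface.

T = 1057 °C

Series thermal resistances, inner to outer:
  R_magnesite brick = L/(kA) = 0.249/(3.67·10.6) = 0.006401 K/W
  R_vermiculite board = L/(kA) = 0.199/(0.0659·10.6) = 0.2849 K/W
ΣR = 0.006401 + 0.2849 = 0.2913 K/W
Q = ΔT/ΣR = (1080 °C − 30 °C)/0.2913 = 3605 W
From the inner boundary to the magnesite brick/vermiculite board interface, ΣR_partial = 0.006401 K/W.
T_interface = T_in − Q·ΣR_partial = 1080 °C − (3605)(0.006401) = 1057 °C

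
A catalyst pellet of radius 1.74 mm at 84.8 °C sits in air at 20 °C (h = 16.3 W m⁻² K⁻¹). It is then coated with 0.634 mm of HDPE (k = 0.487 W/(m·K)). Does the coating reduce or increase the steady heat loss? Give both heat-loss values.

Critical radius for a sphere: r_cr = 2k/h = 0.0598 m = 5.98 cm.
Outer radius after coating: r₂ = 0.00174 + 6.34×10^-4 = 0.002374 m.
Since r₁ < r_cr and r₂ ≤ r_cr, the coating moves toward the maximum at r_cr — heat loss rises.
Bare: R = 1/(4πr₁²h) = 1613 K/W; Q = 64.8/1613 = 0.0402 W.
Coated: R = R_cond + R_conv = 891.3 K/W; Q = 64.8/891.3 = 0.0727 W.

increases: 0.0402 → 0.0727 W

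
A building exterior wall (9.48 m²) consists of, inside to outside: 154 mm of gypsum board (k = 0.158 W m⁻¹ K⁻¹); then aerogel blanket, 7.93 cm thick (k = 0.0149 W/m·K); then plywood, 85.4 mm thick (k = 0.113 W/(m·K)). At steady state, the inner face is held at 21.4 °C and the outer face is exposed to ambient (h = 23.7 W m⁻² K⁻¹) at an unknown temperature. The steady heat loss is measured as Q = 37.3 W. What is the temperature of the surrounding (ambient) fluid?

Sum the resistances:
  R_gypsum board = L/(kA) = 0.154/(0.158·9.48) = 0.1028 K/W
  R_aerogel blanket = L/(kA) = 0.0793/(0.0149·9.48) = 0.5614 K/W
  R_plywood = L/(kA) = 0.0854/(0.113·9.48) = 0.07972 K/W
  R_conv,out = 1/(hA) = 1/(23.7·9.48) = 0.004451 K/W
ΣR = 0.7484 K/W
ΔT = Q·ΣR = 37.3 × 0.7484 = 27.92 K
Heat flows outward, so T_out = T_in − ΔT = 21.4 − 27.92 = -6.52 °C

T_out = -6.52 °C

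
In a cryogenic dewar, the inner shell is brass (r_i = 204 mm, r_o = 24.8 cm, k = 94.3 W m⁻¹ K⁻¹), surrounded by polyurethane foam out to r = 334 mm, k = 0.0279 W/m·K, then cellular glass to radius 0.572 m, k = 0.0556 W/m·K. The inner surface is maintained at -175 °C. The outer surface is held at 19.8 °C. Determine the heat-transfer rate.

Q = 41.1 W

Resistance network (inner→outer):
  R_brass = (1/0.204 − 1/0.248)/(4πk) = 0.8697/(4π·94.3) = 7.339×10^-4 K/W
  R_polyurethane foam = (1/0.248 − 1/0.334)/(4πk) = 1.038/(4π·0.0279) = 2.961 K/W
  R_cellular glass = (1/0.334 − 1/0.572)/(4πk) = 1.246/(4π·0.0556) = 1.783 K/W
ΣR = 7.339×10^-4 + 2.961 + 1.783 = 4.745 K/W
Q = ΔT/ΣR = (-175 °C − 19.8 °C)/4.745 = -41.1 W
(Negative Q ⇒ heat flows inward; heat gain = 41.1 W.)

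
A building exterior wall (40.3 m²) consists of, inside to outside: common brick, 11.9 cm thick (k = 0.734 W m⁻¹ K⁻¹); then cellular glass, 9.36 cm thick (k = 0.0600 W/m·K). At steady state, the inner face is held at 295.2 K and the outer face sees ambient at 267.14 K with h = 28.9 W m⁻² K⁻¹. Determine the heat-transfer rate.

Series thermal resistances, inner to outer:
  R_common brick = L/(kA) = 0.119/(0.734·40.3) = 0.004023 K/W
  R_cellular glass = L/(kA) = 0.0936/(0.0600·40.3) = 0.03871 K/W
  R_conv,out = 1/(hA) = 1/(28.9·40.3) = 8.586×10^-4 K/W
ΣR = 0.004023 + 0.03871 + 8.586×10^-4 = 0.04359 K/W
Q = ΔT/ΣR = (295.2 K − 267.14 K)/0.04359 = 644 W

Q = 644 W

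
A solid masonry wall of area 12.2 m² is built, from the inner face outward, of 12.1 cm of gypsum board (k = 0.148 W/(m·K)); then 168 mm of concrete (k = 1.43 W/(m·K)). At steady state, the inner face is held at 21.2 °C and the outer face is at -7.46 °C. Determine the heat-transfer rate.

Treat each layer as a resistance in series:
  R_gypsum board = L/(kA) = 0.121/(0.148·12.2) = 0.06701 K/W
  R_concrete = L/(kA) = 0.168/(1.43·12.2) = 0.009630 K/W
ΣR = 0.06701 + 0.009630 = 0.07664 K/W
Q = ΔT/ΣR = (21.2 °C − -7.46 °C)/0.07664 = 374 W

Q = 374 W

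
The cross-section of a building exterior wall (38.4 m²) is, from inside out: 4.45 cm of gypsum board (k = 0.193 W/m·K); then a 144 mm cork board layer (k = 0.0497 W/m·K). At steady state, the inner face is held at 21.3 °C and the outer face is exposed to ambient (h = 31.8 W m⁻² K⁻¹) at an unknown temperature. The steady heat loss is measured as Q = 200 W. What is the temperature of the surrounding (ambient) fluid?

T_out = 4.84 °C

Series resistances:
  R_gypsum board = L/(kA) = 0.0445/(0.193·38.4) = 0.006004 K/W
  R_cork board = L/(kA) = 0.144/(0.0497·38.4) = 0.07545 K/W
  R_conv,out = 1/(hA) = 1/(31.8·38.4) = 8.189×10^-4 K/W
ΣR = 0.08228 K/W
ΔT = Q·ΣR = 200 × 0.08228 = 16.46 K
Heat flows outward, so T_out = T_in − ΔT = 21.3 − 16.46 = 4.84 °C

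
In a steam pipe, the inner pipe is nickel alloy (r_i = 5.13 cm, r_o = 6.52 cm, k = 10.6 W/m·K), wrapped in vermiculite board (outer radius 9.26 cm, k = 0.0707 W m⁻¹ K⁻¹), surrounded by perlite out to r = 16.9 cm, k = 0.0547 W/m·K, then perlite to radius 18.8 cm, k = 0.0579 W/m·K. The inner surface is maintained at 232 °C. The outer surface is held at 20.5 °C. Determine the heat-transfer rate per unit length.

Resistance network (inner→outer):
  R'_nickel alloy = ln(0.0652/0.0513)/(2πk) = 0.2398/(2π·10.6) = 0.003600 m·K/W
  R'_vermiculite board = ln(0.0926/0.0652)/(2πk) = 0.3508/(2π·0.0707) = 0.7898 m·K/W
  R'_perlite = ln(0.169/0.0926)/(2πk) = 0.6016/(2π·0.0547) = 1.750 m·K/W
  R'_perlite = ln(0.188/0.169)/(2πk) = 0.1065/(2π·0.0579) = 0.2929 m·K/W
ΣR = 0.003600 + 0.7898 + 1.750 + 0.2929 = 2.836 m·K/W
Q' = ΔT/ΣR = (232 °C − 20.5 °C)/2.836 = 74.6 W/m

Q' = 74.6 W/m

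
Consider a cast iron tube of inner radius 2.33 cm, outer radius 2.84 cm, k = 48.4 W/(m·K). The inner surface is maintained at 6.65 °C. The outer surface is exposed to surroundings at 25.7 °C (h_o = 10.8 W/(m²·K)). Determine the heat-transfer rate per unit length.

Q' = 36.7 W/m

Treat each layer as a resistance in series:
  R'_cast iron = ln(0.0284/0.0233)/(2πk) = 0.1979/(2π·48.4) = 6.509×10^-4 m·K/W
  R'_conv,out = 1/(2πr h) = 1/(2π·0.0284·10.8) = 0.5189 m·K/W
ΣR = 6.509×10^-4 + 0.5189 = 0.5196 m·K/W
Q' = ΔT/ΣR = (6.65 °C − 25.7 °C)/0.5196 = -36.7 W/m
(Negative Q' ⇒ heat flows inward; heat gain = 36.7 W/m.)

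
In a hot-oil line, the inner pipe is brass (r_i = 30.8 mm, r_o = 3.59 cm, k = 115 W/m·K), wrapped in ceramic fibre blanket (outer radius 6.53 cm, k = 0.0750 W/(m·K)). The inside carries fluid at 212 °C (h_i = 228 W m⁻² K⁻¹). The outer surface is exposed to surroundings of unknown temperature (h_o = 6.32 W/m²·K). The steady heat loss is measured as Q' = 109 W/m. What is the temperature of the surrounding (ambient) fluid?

Sum the resistances:
  R'_conv,in = 1/(2πr h) = 1/(2π·0.0308·228) = 0.02266 m·K/W
  R'_brass = ln(0.0359/0.0308)/(2πk) = 0.1532/(2π·115) = 2.121×10^-4 m·K/W
  R'_ceramic fibre blanket = ln(0.0653/0.0359)/(2πk) = 0.5983/(2π·0.0750) = 1.270 m·K/W
  R'_conv,out = 1/(2πr h) = 1/(2π·0.0653·6.32) = 0.3856 m·K/W
ΣR = 1.678 m·K/W
ΔT = Q'·ΣR = 109 × 1.678 = 182.9 K
Heat flows outward, so T_out = T_in − ΔT = 212 − 182.9 = 29.1 °C

T_out = 29.1 °C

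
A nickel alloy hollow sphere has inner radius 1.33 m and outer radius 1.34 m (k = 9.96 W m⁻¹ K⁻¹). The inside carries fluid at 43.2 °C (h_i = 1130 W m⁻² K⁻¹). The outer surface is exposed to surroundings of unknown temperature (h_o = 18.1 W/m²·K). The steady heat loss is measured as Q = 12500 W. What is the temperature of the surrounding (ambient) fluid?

Series resistances:
  R_conv,in = 1/(4πr²h) = 1/(4π·1.33²·1130) = 3.981×10^-5 K/W
  R_nickel alloy = (1/1.33 − 1/1.34)/(4πk) = 0.005611/(4π·9.96) = 4.483×10^-5 K/W
  R_conv,out = 1/(4πr²h) = 1/(4π·1.34²·18.1) = 0.002449 K/W
ΣR = 0.002533 K/W
ΔT = Q·ΣR = 12500 × 0.002533 = 31.66 K
Heat flows outward, so T_out = T_in − ΔT = 43.2 − 31.66 = 11.5 °C

T_out = 11.5 °C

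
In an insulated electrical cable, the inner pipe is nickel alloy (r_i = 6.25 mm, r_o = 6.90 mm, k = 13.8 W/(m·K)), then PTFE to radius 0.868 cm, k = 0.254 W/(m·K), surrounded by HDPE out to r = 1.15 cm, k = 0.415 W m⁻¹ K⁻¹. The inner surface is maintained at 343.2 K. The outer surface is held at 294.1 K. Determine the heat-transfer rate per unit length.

Series thermal resistances, inner to outer:
  R'_nickel alloy = ln(0.00690/0.00625)/(2πk) = 0.09894/(2π·13.8) = 0.001141 m·K/W
  R'_PTFE = ln(0.00868/0.00690)/(2πk) = 0.2295/(2π·0.254) = 0.1438 m·K/W
  R'_HDPE = ln(0.0115/0.00868)/(2πk) = 0.2813/(2π·0.415) = 0.1079 m·K/W
ΣR = 0.001141 + 0.1438 + 0.1079 = 0.2528 m·K/W
Q' = ΔT/ΣR = (343.2 K − 294.1 K)/0.2528 = 194 W/m

Q' = 194 W/m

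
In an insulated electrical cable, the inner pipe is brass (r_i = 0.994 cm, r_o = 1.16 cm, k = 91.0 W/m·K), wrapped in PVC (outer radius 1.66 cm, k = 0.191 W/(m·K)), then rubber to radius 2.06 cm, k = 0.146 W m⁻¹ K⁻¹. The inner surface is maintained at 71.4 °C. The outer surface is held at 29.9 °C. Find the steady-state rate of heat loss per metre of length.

Q' = 77.7 W/m

Treat each layer as a resistance in series:
  R'_brass = ln(0.0116/0.00994)/(2πk) = 0.1544/(2π·91.0) = 2.701×10^-4 m·K/W
  R'_PVC = ln(0.0166/0.0116)/(2πk) = 0.3584/(2π·0.191) = 0.2986 m·K/W
  R'_rubber = ln(0.0206/0.0166)/(2πk) = 0.2159/(2π·0.146) = 0.2353 m·K/W
ΣR = 2.701×10^-4 + 0.2986 + 0.2353 = 0.5342 m·K/W
Q' = ΔT/ΣR = (71.4 °C − 29.9 °C)/0.5342 = 77.7 W/m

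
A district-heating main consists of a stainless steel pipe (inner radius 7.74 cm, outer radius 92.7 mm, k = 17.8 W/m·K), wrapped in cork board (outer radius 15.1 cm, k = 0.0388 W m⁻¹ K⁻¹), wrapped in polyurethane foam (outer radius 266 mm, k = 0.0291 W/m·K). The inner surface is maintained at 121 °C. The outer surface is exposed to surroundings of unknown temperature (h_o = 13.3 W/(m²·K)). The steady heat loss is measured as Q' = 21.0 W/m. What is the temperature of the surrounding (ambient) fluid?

T_out = 13.0 °C

Series resistances:
  R'_stainless steel = ln(0.0927/0.0774)/(2πk) = 0.1804/(2π·17.8) = 0.001613 m·K/W
  R'_cork board = ln(0.151/0.0927)/(2πk) = 0.4879/(2π·0.0388) = 2.001 m·K/W
  R'_polyurethane foam = ln(0.266/0.151)/(2πk) = 0.5662/(2π·0.0291) = 3.097 m·K/W
  R'_conv,out = 1/(2πr h) = 1/(2π·0.266·13.3) = 0.04499 m·K/W
ΣR = 5.145 m·K/W
ΔT = Q'·ΣR = 21.0 × 5.145 = 108.0 K
Heat flows outward, so T_out = T_in − ΔT = 121 − 108.0 = 13.0 °C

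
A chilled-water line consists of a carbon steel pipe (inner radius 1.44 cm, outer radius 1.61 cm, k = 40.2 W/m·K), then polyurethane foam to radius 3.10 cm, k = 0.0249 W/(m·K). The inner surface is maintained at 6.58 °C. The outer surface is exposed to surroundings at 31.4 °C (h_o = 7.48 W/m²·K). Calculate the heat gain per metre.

Q' = 5.09 W/m

Treat each layer as a resistance in series:
  R'_carbon steel = ln(0.0161/0.0144)/(2πk) = 0.1116/(2π·40.2) = 4.418×10^-4 m·K/W
  R'_polyurethane foam = ln(0.0310/0.0161)/(2πk) = 0.6552/(2π·0.0249) = 4.188 m·K/W
  R'_conv,out = 1/(2πr h) = 1/(2π·0.0310·7.48) = 0.6864 m·K/W
ΣR = 4.418×10^-4 + 4.188 + 0.6864 = 4.875 m·K/W
Q' = ΔT/ΣR = (6.58 °C − 31.4 °C)/4.875 = -5.09 W/m
(Negative Q' ⇒ heat flows inward; heat gain = 5.09 W/m.)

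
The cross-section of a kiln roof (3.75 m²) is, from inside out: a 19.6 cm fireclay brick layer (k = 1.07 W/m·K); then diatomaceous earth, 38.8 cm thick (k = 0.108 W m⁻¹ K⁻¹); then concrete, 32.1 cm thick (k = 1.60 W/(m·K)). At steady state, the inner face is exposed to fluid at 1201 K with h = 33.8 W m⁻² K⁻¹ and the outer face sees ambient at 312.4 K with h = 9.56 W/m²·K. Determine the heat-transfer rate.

Resistance network (inner→outer):
  R_conv,in = 1/(hA) = 1/(33.8·3.75) = 0.007890 K/W
  R_fireclay brick = L/(kA) = 0.196/(1.07·3.75) = 0.04885 K/W
  R_diatomaceous earth = L/(kA) = 0.388/(0.108·3.75) = 0.9580 K/W
  R_concrete = L/(kA) = 0.321/(1.60·3.75) = 0.05350 K/W
  R_conv,out = 1/(hA) = 1/(9.56·3.75) = 0.02789 K/W
ΣR = 0.007890 + 0.04885 + 0.9580 + 0.05350 + 0.02789 = 1.096 K/W
Q = ΔT/ΣR = (1201 K − 312.4 K)/1.096 = 811 W

Q = 811 W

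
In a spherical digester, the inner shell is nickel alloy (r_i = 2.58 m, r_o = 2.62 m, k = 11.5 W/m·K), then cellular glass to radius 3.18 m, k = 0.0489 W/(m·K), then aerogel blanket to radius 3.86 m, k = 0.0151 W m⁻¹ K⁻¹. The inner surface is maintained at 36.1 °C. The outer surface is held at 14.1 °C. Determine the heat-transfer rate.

Resistance network (inner→outer):
  R_nickel alloy = (1/2.58 − 1/2.62)/(4πk) = 0.005918/(4π·11.5) = 4.095×10^-5 K/W
  R_cellular glass = (1/2.62 − 1/3.18)/(4πk) = 0.06721/(4π·0.0489) = 0.1094 K/W
  R_aerogel blanket = (1/3.18 − 1/3.86)/(4πk) = 0.05540/(4π·0.0151) = 0.2919 K/W
ΣR = 4.095×10^-5 + 0.1094 + 0.2919 = 0.4013 K/W
Q = ΔT/ΣR = (36.1 °C − 14.1 °C)/0.4013 = 54.8 W

Q = 54.8 W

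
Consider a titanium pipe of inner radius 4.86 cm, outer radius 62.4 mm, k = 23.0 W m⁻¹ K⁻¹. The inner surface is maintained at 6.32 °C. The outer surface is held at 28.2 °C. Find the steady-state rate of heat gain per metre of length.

Q' = 2πk·ΔT/ln(r₂/r₁) = 2π × 23.0 × 21.88 / ln(0.0624/0.0486) = 12700 W/m

Q' = 12.7 kW/m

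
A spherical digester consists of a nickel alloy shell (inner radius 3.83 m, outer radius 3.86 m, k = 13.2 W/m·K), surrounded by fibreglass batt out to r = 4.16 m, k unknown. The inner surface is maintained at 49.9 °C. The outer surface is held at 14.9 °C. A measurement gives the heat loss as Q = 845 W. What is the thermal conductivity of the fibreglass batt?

ΣR = ΔT/Q = |49.9 − 14.9|/845 = 0.04142 K/W
Known resistances:
  R_nickel alloy = (1/3.83 − 1/3.86)/(4πk) = 0.002029/(4π·13.2) = 1.223×10^-5 K/W
R_fibreglass batt = ΣR − ΣR_known = 0.04142 − 1.223×10^-5 = 0.04141 K/W
(1/r₁−1/r₂)/(4πk) = 0.04141 ⇒ k = 0.01868/(4π·0.04141) = 0.0359 W/m·K

k = 0.0359 W/m·K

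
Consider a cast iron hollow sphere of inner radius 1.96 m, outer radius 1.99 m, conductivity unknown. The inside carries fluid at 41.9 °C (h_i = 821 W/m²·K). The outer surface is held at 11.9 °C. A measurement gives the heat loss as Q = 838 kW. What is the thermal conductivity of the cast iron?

ΣR = ΔT/Q = |41.9 − 11.9|/8.38×10^5 = 3.580×10^-5 K/W
Known resistances:
  R_conv,in = 1/(4πr²h) = 1/(4π·1.96²·821) = 2.523×10^-5 K/W
R_cast iron = ΣR − ΣR_known = 3.580×10^-5 − 2.523×10^-5 = 1.057×10^-5 K/W
(1/r₁−1/r₂)/(4πk) = 1.057×10^-5 ⇒ k = 0.007692/(4π·1.057×10^-5) = 57.9 W/m·K

k = 57.9 W/m·K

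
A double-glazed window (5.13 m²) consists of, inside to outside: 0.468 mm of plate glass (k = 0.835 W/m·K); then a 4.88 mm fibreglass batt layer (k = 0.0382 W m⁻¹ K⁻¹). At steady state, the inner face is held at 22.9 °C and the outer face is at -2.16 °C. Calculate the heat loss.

Resistance network (inner→outer):
  R_plate glass = L/(kA) = 4.68×10^-4/(0.835·5.13) = 1.093×10^-4 K/W
  R_fibreglass batt = L/(kA) = 0.00488/(0.0382·5.13) = 0.02490 K/W
ΣR = 1.093×10^-4 + 0.02490 = 0.02501 K/W
Q = ΔT/ΣR = (22.9 °C − -2.16 °C)/0.02501 = 1000 W

Q = 1000 W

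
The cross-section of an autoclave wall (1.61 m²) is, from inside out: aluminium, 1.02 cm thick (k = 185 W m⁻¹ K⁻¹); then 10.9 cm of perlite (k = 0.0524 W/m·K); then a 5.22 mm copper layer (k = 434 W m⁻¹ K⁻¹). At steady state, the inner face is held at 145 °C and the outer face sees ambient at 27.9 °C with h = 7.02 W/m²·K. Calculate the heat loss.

Q = 84.8 W

Series thermal resistances, inner to outer:
  R_aluminium = L/(kA) = 0.0102/(185·1.61) = 3.425×10^-5 K/W
  R_perlite = L/(kA) = 0.109/(0.0524·1.61) = 1.292 K/W
  R_copper = L/(kA) = 0.00522/(434·1.61) = 7.471×10^-6 K/W
  R_conv,out = 1/(hA) = 1/(7.02·1.61) = 0.08848 K/W
ΣR = 3.425×10^-5 + 1.292 + 7.471×10^-6 + 0.08848 = 1.381 K/W
Q = ΔT/ΣR = (145 °C − 27.9 °C)/1.381 = 84.8 W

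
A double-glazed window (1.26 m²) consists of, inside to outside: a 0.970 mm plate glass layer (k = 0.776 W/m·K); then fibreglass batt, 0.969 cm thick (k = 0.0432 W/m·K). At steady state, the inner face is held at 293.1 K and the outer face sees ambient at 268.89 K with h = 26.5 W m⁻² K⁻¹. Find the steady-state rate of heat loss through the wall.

Series thermal resistances, inner to outer:
  R_plate glass = L/(kA) = 9.70×10^-4/(0.776·1.26) = 9.921×10^-4 K/W
  R_fibreglass batt = L/(kA) = 0.00969/(0.0432·1.26) = 0.1780 K/W
  R_conv,out = 1/(hA) = 1/(26.5·1.26) = 0.02995 K/W
ΣR = 9.921×10^-4 + 0.1780 + 0.02995 = 0.2089 K/W
Q = ΔT/ΣR = (293.1 K − 268.89 K)/0.2089 = 116 W

Q = 116 W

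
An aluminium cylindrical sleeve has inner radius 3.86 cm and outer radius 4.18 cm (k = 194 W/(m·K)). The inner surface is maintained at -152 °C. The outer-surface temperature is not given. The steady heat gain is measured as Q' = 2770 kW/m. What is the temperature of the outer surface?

T_out = 29.0 °C

Sum the resistances:
  R'_aluminium = ln(0.0418/0.0386)/(2πk) = 0.07964/(2π·194) = 6.534×10^-5 m·K/W
ΣR = 6.534×10^-5 m·K/W
ΔT = Q'·ΣR = 2.77×10^6 × 6.534×10^-5 = 181.0 K
Heat flows inward, so T_out = T_in + ΔT = -152 + 181.0 = 29.0 °C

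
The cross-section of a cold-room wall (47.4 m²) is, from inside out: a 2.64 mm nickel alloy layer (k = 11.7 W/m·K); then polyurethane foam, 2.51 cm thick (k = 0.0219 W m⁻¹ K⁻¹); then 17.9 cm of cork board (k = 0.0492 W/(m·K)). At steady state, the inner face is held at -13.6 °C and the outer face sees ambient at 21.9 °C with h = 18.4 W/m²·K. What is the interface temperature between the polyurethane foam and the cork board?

T = -5.19 °C

Treat each layer as a resistance in series:
  R_nickel alloy = L/(kA) = 0.00264/(11.7·47.4) = 4.760×10^-6 K/W
  R_polyurethane foam = L/(kA) = 0.0251/(0.0219·47.4) = 0.02418 K/W
  R_cork board = L/(kA) = 0.179/(0.0492·47.4) = 0.07676 K/W
  R_conv,out = 1/(hA) = 1/(18.4·47.4) = 0.001147 K/W
ΣR = 4.760×10^-6 + 0.02418 + 0.07676 + 0.001147 = 0.1021 K/W
Q = ΔT/ΣR = (-13.6 °C − 21.9 °C)/0.1021 = -347.7 W
From the inner boundary to the polyurethane foam/cork board interface, ΣR_partial = 0.02418 K/W.
T_interface = T_in − Q·ΣR_partial = -13.6 °C − (-347.7)(0.02418) = -5.19 °C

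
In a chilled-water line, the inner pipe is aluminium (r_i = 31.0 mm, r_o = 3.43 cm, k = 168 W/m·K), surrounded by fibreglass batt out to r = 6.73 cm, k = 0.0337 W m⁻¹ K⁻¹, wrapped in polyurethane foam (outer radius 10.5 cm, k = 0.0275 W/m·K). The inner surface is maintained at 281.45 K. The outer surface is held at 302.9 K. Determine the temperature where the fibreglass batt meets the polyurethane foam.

T = 293.3 K

Treat each layer as a resistance in series:
  R'_aluminium = ln(0.0343/0.0310)/(2πk) = 0.1012/(2π·168) = 9.583×10^-5 m·K/W
  R'_fibreglass batt = ln(0.0673/0.0343)/(2πk) = 0.6740/(2π·0.0337) = 3.183 m·K/W
  R'_polyurethane foam = ln(0.105/0.0673)/(2πk) = 0.4448/(2π·0.0275) = 2.574 m·K/W
ΣR = 9.583×10^-5 + 3.183 + 2.574 = 5.757 m·K/W
Q' = ΔT/ΣR = (281.45 K − 302.9 K)/5.757 = -3.726 W/m
From the inner boundary to the fibreglass batt/polyurethane foam interface, ΣR_partial = 3.183 m·K/W.
T_interface = T_in − Q'·ΣR_partial = 281.45 K − (-3.726)(3.183) = 293.3 K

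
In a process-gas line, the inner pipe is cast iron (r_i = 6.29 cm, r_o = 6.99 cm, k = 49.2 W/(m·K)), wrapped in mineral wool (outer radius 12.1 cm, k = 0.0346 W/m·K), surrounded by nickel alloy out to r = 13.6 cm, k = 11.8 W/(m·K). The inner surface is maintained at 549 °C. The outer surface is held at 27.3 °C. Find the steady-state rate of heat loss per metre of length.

Q' = 207 W/m

Treat each layer as a resistance in series:
  R'_cast iron = ln(0.0699/0.0629)/(2πk) = 0.1055/(2π·49.2) = 3.413×10^-4 m·K/W
  R'_mineral wool = ln(0.121/0.0699)/(2πk) = 0.5487/(2π·0.0346) = 2.524 m·K/W
  R'_nickel alloy = ln(0.136/0.121)/(2πk) = 0.1169/(2π·11.8) = 0.001576 m·K/W
ΣR = 3.413×10^-4 + 2.524 + 0.001576 = 2.526 m·K/W
Q' = ΔT/ΣR = (549 °C − 27.3 °C)/2.526 = 207 W/m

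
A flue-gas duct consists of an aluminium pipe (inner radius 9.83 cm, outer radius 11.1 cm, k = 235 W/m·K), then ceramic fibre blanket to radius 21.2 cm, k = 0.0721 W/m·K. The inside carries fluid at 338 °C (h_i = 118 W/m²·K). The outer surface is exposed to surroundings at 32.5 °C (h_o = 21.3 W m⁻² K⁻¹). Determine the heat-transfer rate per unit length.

Resistance network (inner→outer):
  R'_conv,in = 1/(2πr h) = 1/(2π·0.0983·118) = 0.01372 m·K/W
  R'_aluminium = ln(0.111/0.0983)/(2πk) = 0.1215/(2π·235) = 8.229×10^-5 m·K/W
  R'_ceramic fibre blanket = ln(0.212/0.111)/(2πk) = 0.6471/(2π·0.0721) = 1.428 m·K/W
  R'_conv,out = 1/(2πr h) = 1/(2π·0.212·21.3) = 0.03525 m·K/W
ΣR = 0.01372 + 8.229×10^-5 + 1.428 + 0.03525 = 1.477 m·K/W
Q' = ΔT/ΣR = (338 °C − 32.5 °C)/1.477 = 207 W/m

Q' = 207 W/m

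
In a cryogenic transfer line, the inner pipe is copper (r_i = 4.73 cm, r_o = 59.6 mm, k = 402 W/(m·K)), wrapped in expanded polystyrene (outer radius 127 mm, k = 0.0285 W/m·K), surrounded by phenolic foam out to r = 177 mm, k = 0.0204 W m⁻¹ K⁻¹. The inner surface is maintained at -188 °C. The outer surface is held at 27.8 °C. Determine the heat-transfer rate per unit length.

Series thermal resistances, inner to outer:
  R'_copper = ln(0.0596/0.0473)/(2πk) = 0.2311/(2π·402) = 9.151×10^-5 m·K/W
  R'_expanded polystyrene = ln(0.127/0.0596)/(2πk) = 0.7565/(2π·0.0285) = 4.225 m·K/W
  R'_phenolic foam = ln(0.177/0.127)/(2πk) = 0.3320/(2π·0.0204) = 2.590 m·K/W
ΣR = 9.151×10^-5 + 4.225 + 2.590 = 6.815 m·K/W
Q' = ΔT/ΣR = (-188 °C − 27.8 °C)/6.815 = -31.7 W/m
(Negative Q' ⇒ heat flows inward; heat gain = 31.7 W/m.)

Q' = 31.7 W/m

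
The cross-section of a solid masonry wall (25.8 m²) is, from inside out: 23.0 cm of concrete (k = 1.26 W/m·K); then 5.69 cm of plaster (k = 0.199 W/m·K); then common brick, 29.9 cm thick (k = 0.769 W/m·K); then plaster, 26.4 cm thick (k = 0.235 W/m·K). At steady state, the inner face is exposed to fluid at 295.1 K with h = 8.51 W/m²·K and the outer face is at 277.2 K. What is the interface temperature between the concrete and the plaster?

T = 292.5 K

Series thermal resistances, inner to outer:
  R_conv,in = 1/(hA) = 1/(8.51·25.8) = 0.004555 K/W
  R_concrete = L/(kA) = 0.230/(1.26·25.8) = 0.007075 K/W
  R_plaster = L/(kA) = 0.0569/(0.199·25.8) = 0.01108 K/W
  R_common brick = L/(kA) = 0.299/(0.769·25.8) = 0.01507 K/W
  R_plaster = L/(kA) = 0.264/(0.235·25.8) = 0.04354 K/W
ΣR = 0.004555 + 0.007075 + 0.01108 + 0.01507 + 0.04354 = 0.08132 K/W
Q = ΔT/ΣR = (295.1 K − 277.2 K)/0.08132 = 220.1 W
From the inner boundary to the concrete/plaster interface, ΣR_partial = 0.01163 K/W.
T_interface = T_in − Q·ΣR_partial = 295.1 K − (220.1)(0.01163) = 292.5 K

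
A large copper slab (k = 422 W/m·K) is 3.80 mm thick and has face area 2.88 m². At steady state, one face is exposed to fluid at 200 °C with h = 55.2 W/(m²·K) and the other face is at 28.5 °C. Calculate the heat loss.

Treat each layer as a resistance in series:
  R_conv,in = 1/(hA) = 1/(55.2·2.88) = 0.006290 K/W
  R_copper = L/(kA) = 0.00380/(422·2.88) = 3.127×10^-6 K/W
ΣR = 0.006290 + 3.127×10^-6 = 0.006293 K/W
Q = ΔT/ΣR = (200 °C − 28.5 °C)/0.006293 = 27300 W

Q = 27.3 kW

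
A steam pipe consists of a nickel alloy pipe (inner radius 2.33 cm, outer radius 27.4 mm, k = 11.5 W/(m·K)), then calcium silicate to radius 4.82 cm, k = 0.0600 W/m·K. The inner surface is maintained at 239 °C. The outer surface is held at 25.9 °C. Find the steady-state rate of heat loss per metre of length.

Q' = 142 W/m

Resistance network (inner→outer):
  R'_nickel alloy = ln(0.0274/0.0233)/(2πk) = 0.1621/(2π·11.5) = 0.002243 m·K/W
  R'_calcium silicate = ln(0.0482/0.0274)/(2πk) = 0.5648/(2π·0.0600) = 1.498 m·K/W
ΣR = 0.002243 + 1.498 = 1.500 m·K/W
Q' = ΔT/ΣR = (239 °C − 25.9 °C)/1.500 = 142 W/m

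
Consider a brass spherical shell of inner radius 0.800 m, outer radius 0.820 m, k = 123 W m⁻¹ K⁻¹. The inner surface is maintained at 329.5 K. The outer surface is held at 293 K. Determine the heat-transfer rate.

Q = 4πk·ΔT/(1/r₁ − 1/r₂) = 4π × 123 × 36.5 / (1/0.800 − 1/0.820) = 1.85×10^6 W

Q = 1850 kW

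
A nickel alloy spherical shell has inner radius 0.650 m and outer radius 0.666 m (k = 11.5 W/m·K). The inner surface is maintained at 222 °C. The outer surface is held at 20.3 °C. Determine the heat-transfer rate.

Q = 4πk·ΔT/(1/r₁ − 1/r₂) = 4π × 11.5 × 201.7 / (1/0.650 − 1/0.666) = 7.89×10^5 W

Q = 7.89×10^5 W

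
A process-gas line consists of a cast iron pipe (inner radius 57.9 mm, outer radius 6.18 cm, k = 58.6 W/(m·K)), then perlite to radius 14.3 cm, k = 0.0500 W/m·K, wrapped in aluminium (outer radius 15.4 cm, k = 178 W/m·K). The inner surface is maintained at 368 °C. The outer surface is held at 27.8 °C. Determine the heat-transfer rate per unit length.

Treat each layer as a resistance in series:
  R'_cast iron = ln(0.0618/0.0579)/(2πk) = 0.06519/(2π·58.6) = 1.770×10^-4 m·K/W
  R'_perlite = ln(0.143/0.0618)/(2πk) = 0.8389/(2π·0.0500) = 2.670 m·K/W
  R'_aluminium = ln(0.154/0.143)/(2πk) = 0.07411/(2π·178) = 6.626×10^-5 m·K/W
ΣR = 1.770×10^-4 + 2.670 + 6.626×10^-5 = 2.670 m·K/W
Q' = ΔT/ΣR = (368 °C − 27.8 °C)/2.670 = 127 W/m

Q' = 127 W/m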